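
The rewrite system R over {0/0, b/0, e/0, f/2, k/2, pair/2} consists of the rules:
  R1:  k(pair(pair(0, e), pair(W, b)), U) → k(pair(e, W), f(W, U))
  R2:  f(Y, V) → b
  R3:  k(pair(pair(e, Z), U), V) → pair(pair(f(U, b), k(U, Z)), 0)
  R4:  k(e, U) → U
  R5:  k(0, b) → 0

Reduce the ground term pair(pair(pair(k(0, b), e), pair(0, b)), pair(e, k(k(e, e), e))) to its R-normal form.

1. pair(pair(pair(k(0, b), e), pair(0, b)), pair(e, k(k(e, e), e)))  →  pair(pair(pair(0, e), pair(0, b)), pair(e, k(k(e, e), e)))   [R5 at 1.1.1]
2. pair(pair(pair(0, e), pair(0, b)), pair(e, k(k(e, e), e)))  →  pair(pair(pair(0, e), pair(0, b)), pair(e, k(e, e)))   [R4 at 2.2.1]
3. pair(pair(pair(0, e), pair(0, b)), pair(e, k(e, e)))  →  pair(pair(pair(0, e), pair(0, b)), pair(e, e))   [R4 at 2.2]

pair(pair(pair(0, e), pair(0, b)), pair(e, e))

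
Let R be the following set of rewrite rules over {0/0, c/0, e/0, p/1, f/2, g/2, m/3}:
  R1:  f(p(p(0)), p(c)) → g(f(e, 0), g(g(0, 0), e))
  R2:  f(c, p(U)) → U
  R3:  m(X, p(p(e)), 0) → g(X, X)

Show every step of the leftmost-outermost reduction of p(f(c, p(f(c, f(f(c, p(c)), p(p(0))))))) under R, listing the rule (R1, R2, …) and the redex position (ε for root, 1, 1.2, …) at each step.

1. p(f(c, p(f(c, f(f(c, p(c)), p(p(0)))))))  →  p(f(c, f(f(c, p(c)), p(p(0)))))   [R2 at 1]
2. p(f(c, f(f(c, p(c)), p(p(0)))))  →  p(f(c, f(c, p(p(0)))))   [R2 at 1.2.1]
3. p(f(c, f(c, p(p(0)))))  →  p(f(c, p(0)))   [R2 at 1.2]
4. p(f(c, p(0)))  →  p(0)   [R2 at 1]

p(0)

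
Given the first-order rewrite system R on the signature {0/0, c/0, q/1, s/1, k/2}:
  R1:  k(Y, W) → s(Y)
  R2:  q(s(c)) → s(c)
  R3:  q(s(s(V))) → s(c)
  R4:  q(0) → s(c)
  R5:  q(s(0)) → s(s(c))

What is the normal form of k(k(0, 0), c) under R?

1. k(k(0, 0), c)  →  s(k(0, 0))   [R1 at ε]
2. s(k(0, 0))  →  s(s(0))   [R1 at 1]

s(s(0))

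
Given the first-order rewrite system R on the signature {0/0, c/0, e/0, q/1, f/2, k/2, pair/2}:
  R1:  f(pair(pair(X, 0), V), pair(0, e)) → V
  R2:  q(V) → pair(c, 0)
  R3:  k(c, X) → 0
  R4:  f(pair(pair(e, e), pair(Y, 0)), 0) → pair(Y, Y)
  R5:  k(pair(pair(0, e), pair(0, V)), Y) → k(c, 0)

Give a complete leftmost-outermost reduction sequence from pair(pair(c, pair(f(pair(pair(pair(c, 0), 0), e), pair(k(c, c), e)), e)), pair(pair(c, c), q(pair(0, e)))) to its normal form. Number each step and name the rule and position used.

1. pair(pair(c, pair(f(pair(pair(pair(c, 0), 0), e), pair(k(c, c), e)), e)), pair(pair(c, c), q(pair(0, e))))  →  pair(pair(c, pair(f(pair(pair(pair(c, 0), 0), e), pair(0, e)), e)), pair(pair(c, c), q(pair(0, e))))   [R3 at 1.2.1.2.1]
2. pair(pair(c, pair(f(pair(pair(pair(c, 0), 0), e), pair(0, e)), e)), pair(pair(c, c), q(pair(0, e))))  →  pair(pair(c, pair(e, e)), pair(pair(c, c), q(pair(0, e))))   [R1 at 1.2.1]
3. pair(pair(c, pair(e, e)), pair(pair(c, c), q(pair(0, e))))  →  pair(pair(c, pair(e, e)), pair(pair(c, c), pair(c, 0)))   [R2 at 2.2]

pair(pair(c, pair(e, e)), pair(pair(c, c), pair(c, 0)))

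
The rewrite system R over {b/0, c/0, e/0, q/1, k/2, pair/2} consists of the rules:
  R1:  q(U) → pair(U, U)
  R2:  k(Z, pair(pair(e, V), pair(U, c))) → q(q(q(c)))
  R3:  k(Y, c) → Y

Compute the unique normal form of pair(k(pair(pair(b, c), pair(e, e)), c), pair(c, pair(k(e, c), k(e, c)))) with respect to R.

pair(pair(pair(b, c), pair(e, e)), pair(c, pair(e, e)))

1. pair(k(pair(pair(b, c), pair(e, e)), c), pair(c, pair(k(e, c), k(e, c))))  →  pair(pair(pair(b, c), pair(e, e)), pair(c, pair(k(e, c), k(e, c))))   [R3 at 1]
2. pair(pair(pair(b, c), pair(e, e)), pair(c, pair(k(e, c), k(e, c))))  →  pair(pair(pair(b, c), pair(e, e)), pair(c, pair(e, k(e, c))))   [R3 at 2.2.1]
3. pair(pair(pair(b, c), pair(e, e)), pair(c, pair(e, k(e, c))))  →  pair(pair(pair(b, c), pair(e, e)), pair(c, pair(e, e)))   [R3 at 2.2.2]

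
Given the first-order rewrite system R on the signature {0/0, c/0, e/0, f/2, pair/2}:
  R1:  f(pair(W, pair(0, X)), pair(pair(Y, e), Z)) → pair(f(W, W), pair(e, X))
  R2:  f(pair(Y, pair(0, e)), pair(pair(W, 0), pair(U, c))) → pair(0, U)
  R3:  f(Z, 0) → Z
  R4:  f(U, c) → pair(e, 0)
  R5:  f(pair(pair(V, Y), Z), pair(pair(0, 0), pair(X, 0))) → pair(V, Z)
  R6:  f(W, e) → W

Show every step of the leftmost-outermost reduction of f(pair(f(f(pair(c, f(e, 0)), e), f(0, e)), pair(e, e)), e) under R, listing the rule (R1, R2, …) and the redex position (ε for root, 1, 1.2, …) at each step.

1. f(pair(f(f(pair(c, f(e, 0)), e), f(0, e)), pair(e, e)), e)  →  pair(f(f(pair(c, f(e, 0)), e), f(0, e)), pair(e, e))   [R6 at ε]
2. pair(f(f(pair(c, f(e, 0)), e), f(0, e)), pair(e, e))  →  pair(f(pair(c, f(e, 0)), f(0, e)), pair(e, e))   [R6 at 1.1]
3. pair(f(pair(c, f(e, 0)), f(0, e)), pair(e, e))  →  pair(f(pair(c, e), f(0, e)), pair(e, e))   [R3 at 1.1.2]
4. pair(f(pair(c, e), f(0, e)), pair(e, e))  →  pair(f(pair(c, e), 0), pair(e, e))   [R6 at 1.2]
5. pair(f(pair(c, e), 0), pair(e, e))  →  pair(pair(c, e), pair(e, e))   [R3 at 1]

pair(pair(c, e), pair(e, e))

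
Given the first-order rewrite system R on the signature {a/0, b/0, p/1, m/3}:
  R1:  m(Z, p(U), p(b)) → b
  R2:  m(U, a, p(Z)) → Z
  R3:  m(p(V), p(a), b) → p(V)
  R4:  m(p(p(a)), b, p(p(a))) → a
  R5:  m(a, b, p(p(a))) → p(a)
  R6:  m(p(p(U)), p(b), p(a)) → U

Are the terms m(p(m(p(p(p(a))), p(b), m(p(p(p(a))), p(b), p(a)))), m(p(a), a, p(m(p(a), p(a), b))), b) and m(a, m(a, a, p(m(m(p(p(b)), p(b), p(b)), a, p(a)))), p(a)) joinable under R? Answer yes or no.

Reduce t₁ = m(p(m(p(p(p(a))), p(b), m(p(p(p(a))), p(b), p(a)))), m(p(a), a, p(m(p(a), p(a), b))), b):
1. m(p(m(p(p(p(a))), p(b), m(p(p(p(a))), p(b), p(a)))), m(p(a), a, p(m(p(a), p(a), b))), b)  →  m(p(m(p(p(p(a))), p(b), p(a))), m(p(a), a, p(m(p(a), p(a), b))), b)   [R6 at 1.1.3]
2. m(p(m(p(p(p(a))), p(b), p(a))), m(p(a), a, p(m(p(a), p(a), b))), b)  →  m(p(p(a)), m(p(a), a, p(m(p(a), p(a), b))), b)   [R6 at 1.1]
3. m(p(p(a)), m(p(a), a, p(m(p(a), p(a), b))), b)  →  m(p(p(a)), m(p(a), p(a), b), b)   [R2 at 2]
4. m(p(p(a)), m(p(a), p(a), b), b)  →  m(p(p(a)), p(a), b)   [R3 at 2]
5. m(p(p(a)), p(a), b)  →  p(p(a))   [R3 at ε]

Reduce t₂ = m(a, m(a, a, p(m(m(p(p(b)), p(b), p(b)), a, p(a)))), p(a)):
1. m(a, m(a, a, p(m(m(p(p(b)), p(b), p(b)), a, p(a)))), p(a))  →  m(a, m(m(p(p(b)), p(b), p(b)), a, p(a)), p(a))   [R2 at 2]
2. m(a, m(m(p(p(b)), p(b), p(b)), a, p(a)), p(a))  →  m(a, a, p(a))   [R2 at 2]
3. m(a, a, p(a))  →  a   [R2 at ε]

no — NF(t₁) = p(p(a)), NF(t₂) = a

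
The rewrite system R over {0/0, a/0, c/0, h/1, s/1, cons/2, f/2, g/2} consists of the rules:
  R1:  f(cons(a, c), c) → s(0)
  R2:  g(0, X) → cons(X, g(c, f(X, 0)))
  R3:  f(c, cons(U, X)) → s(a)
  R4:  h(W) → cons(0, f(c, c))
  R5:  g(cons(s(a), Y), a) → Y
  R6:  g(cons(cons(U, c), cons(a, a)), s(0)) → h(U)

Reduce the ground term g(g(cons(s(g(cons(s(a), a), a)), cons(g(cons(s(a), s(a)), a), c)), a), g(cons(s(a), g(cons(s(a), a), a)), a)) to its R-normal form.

c

1. g(g(cons(s(g(cons(s(a), a), a)), cons(g(cons(s(a), s(a)), a), c)), a), g(cons(s(a), g(cons(s(a), a), a)), a))  →  g(g(cons(s(a), cons(g(cons(s(a), s(a)), a), c)), a), g(cons(s(a), g(cons(s(a), a), a)), a))   [R5 at 1.1.1.1]
2. g(g(cons(s(a), cons(g(cons(s(a), s(a)), a), c)), a), g(cons(s(a), g(cons(s(a), a), a)), a))  →  g(cons(g(cons(s(a), s(a)), a), c), g(cons(s(a), g(cons(s(a), a), a)), a))   [R5 at 1]
3. g(cons(g(cons(s(a), s(a)), a), c), g(cons(s(a), g(cons(s(a), a), a)), a))  →  g(cons(s(a), c), g(cons(s(a), g(cons(s(a), a), a)), a))   [R5 at 1.1]
4. g(cons(s(a), c), g(cons(s(a), g(cons(s(a), a), a)), a))  →  g(cons(s(a), c), g(cons(s(a), a), a))   [R5 at 2]
5. g(cons(s(a), c), g(cons(s(a), a), a))  →  g(cons(s(a), c), a)   [R5 at 2]
6. g(cons(s(a), c), a)  →  c   [R5 at ε]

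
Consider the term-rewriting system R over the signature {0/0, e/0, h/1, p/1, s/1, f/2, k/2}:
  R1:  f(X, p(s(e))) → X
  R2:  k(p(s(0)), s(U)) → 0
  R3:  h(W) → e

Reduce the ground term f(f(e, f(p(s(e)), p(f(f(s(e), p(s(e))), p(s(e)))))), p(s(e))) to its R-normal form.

e

1. f(f(e, f(p(s(e)), p(f(f(s(e), p(s(e))), p(s(e)))))), p(s(e)))  →  f(e, f(p(s(e)), p(f(f(s(e), p(s(e))), p(s(e))))))   [R1 at ε]
2. f(e, f(p(s(e)), p(f(f(s(e), p(s(e))), p(s(e))))))  →  f(e, f(p(s(e)), p(f(s(e), p(s(e))))))   [R1 at 2.2.1]
3. f(e, f(p(s(e)), p(f(s(e), p(s(e))))))  →  f(e, f(p(s(e)), p(s(e))))   [R1 at 2.2.1]
4. f(e, f(p(s(e)), p(s(e))))  →  f(e, p(s(e)))   [R1 at 2]
5. f(e, p(s(e)))  →  e   [R1 at ε]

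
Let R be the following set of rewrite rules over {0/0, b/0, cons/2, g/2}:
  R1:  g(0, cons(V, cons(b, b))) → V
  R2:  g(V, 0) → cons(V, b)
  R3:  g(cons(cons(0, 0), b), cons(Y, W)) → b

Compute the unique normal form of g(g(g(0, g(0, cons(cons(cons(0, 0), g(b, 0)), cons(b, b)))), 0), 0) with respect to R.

cons(cons(cons(0, 0), b), b)

1. g(g(g(0, g(0, cons(cons(cons(0, 0), g(b, 0)), cons(b, b)))), 0), 0)  →  cons(g(g(0, g(0, cons(cons(cons(0, 0), g(b, 0)), cons(b, b)))), 0), b)   [R2 at ε]
2. cons(g(g(0, g(0, cons(cons(cons(0, 0), g(b, 0)), cons(b, b)))), 0), b)  →  cons(cons(g(0, g(0, cons(cons(cons(0, 0), g(b, 0)), cons(b, b)))), b), b)   [R2 at 1]
3. cons(cons(g(0, g(0, cons(cons(cons(0, 0), g(b, 0)), cons(b, b)))), b), b)  →  cons(cons(g(0, cons(cons(0, 0), g(b, 0))), b), b)   [R1 at 1.1.2]
4. cons(cons(g(0, cons(cons(0, 0), g(b, 0))), b), b)  →  cons(cons(g(0, cons(cons(0, 0), cons(b, b))), b), b)   [R2 at 1.1.2.2]
5. cons(cons(g(0, cons(cons(0, 0), cons(b, b))), b), b)  →  cons(cons(cons(0, 0), b), b)   [R1 at 1.1]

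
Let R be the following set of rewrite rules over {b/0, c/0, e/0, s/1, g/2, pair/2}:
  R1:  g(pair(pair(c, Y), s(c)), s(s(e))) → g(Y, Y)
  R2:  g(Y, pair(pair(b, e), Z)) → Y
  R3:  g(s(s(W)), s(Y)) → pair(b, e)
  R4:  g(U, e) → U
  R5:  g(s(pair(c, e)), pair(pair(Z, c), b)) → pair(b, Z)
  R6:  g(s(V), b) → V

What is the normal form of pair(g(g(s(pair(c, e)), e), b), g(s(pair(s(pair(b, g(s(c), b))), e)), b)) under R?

1. pair(g(g(s(pair(c, e)), e), b), g(s(pair(s(pair(b, g(s(c), b))), e)), b))  →  pair(g(s(pair(c, e)), b), g(s(pair(s(pair(b, g(s(c), b))), e)), b))   [R4 at 1.1]
2. pair(g(s(pair(c, e)), b), g(s(pair(s(pair(b, g(s(c), b))), e)), b))  →  pair(pair(c, e), g(s(pair(s(pair(b, g(s(c), b))), e)), b))   [R6 at 1]
3. pair(pair(c, e), g(s(pair(s(pair(b, g(s(c), b))), e)), b))  →  pair(pair(c, e), pair(s(pair(b, g(s(c), b))), e))   [R6 at 2]
4. pair(pair(c, e), pair(s(pair(b, g(s(c), b))), e))  →  pair(pair(c, e), pair(s(pair(b, c)), e))   [R6 at 2.1.1.2]

pair(pair(c, e), pair(s(pair(b, c)), e))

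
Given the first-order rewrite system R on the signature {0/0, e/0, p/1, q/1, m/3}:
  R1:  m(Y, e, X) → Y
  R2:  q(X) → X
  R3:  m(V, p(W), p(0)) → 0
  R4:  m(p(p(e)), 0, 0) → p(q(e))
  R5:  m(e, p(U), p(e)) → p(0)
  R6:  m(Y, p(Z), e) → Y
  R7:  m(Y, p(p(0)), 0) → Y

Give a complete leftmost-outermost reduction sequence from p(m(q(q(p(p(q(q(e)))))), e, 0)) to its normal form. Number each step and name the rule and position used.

1. p(m(q(q(p(p(q(q(e)))))), e, 0))  →  p(q(q(p(p(q(q(e)))))))   [R1 at 1]
2. p(q(q(p(p(q(q(e)))))))  →  p(q(p(p(q(q(e))))))   [R2 at 1]
3. p(q(p(p(q(q(e))))))  →  p(p(p(q(q(e)))))   [R2 at 1]
4. p(p(p(q(q(e)))))  →  p(p(p(q(e))))   [R2 at 1.1.1]
5. p(p(p(q(e))))  →  p(p(p(e)))   [R2 at 1.1.1]

p(p(p(e)))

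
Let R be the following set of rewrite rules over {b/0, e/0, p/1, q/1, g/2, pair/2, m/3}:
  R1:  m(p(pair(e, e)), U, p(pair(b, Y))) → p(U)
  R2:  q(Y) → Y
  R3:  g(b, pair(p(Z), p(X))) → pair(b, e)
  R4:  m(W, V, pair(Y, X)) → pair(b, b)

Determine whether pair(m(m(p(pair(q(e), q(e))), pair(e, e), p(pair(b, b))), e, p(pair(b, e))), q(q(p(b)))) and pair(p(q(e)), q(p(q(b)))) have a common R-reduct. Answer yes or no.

yes — NF(t₁) = pair(p(e), p(b)), NF(t₂) = pair(p(e), p(b))

Reduce t₁ = pair(m(m(p(pair(q(e), q(e))), pair(e, e), p(pair(b, b))), e, p(pair(b, e))), q(q(p(b)))):
1. pair(m(m(p(pair(q(e), q(e))), pair(e, e), p(pair(b, b))), e, p(pair(b, e))), q(q(p(b))))  →  pair(m(m(p(pair(e, q(e))), pair(e, e), p(pair(b, b))), e, p(pair(b, e))), q(q(p(b))))   [R2 at 1.1.1.1.1]
2. pair(m(m(p(pair(e, q(e))), pair(e, e), p(pair(b, b))), e, p(pair(b, e))), q(q(p(b))))  →  pair(m(m(p(pair(e, e)), pair(e, e), p(pair(b, b))), e, p(pair(b, e))), q(q(p(b))))   [R2 at 1.1.1.1.2]
3. pair(m(m(p(pair(e, e)), pair(e, e), p(pair(b, b))), e, p(pair(b, e))), q(q(p(b))))  →  pair(m(p(pair(e, e)), e, p(pair(b, e))), q(q(p(b))))   [R1 at 1.1]
4. pair(m(p(pair(e, e)), e, p(pair(b, e))), q(q(p(b))))  →  pair(p(e), q(q(p(b))))   [R1 at 1]
5. pair(p(e), q(q(p(b))))  →  pair(p(e), q(p(b)))   [R2 at 2]
6. pair(p(e), q(p(b)))  →  pair(p(e), p(b))   [R2 at 2]

Reduce t₂ = pair(p(q(e)), q(p(q(b)))):
1. pair(p(q(e)), q(p(q(b))))  →  pair(p(e), q(p(q(b))))   [R2 at 1.1]
2. pair(p(e), q(p(q(b))))  →  pair(p(e), p(q(b)))   [R2 at 2]
3. pair(p(e), p(q(b)))  →  pair(p(e), p(b))   [R2 at 2.1]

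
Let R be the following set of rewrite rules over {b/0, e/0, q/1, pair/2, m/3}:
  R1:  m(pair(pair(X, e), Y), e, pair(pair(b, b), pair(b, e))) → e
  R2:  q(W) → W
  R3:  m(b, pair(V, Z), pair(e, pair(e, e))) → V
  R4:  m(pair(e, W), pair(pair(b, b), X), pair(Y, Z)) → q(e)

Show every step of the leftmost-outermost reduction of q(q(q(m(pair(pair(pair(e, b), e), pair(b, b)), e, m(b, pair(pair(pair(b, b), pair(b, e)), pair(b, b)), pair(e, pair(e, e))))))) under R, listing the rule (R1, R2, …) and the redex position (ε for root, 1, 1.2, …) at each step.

e

1. q(q(q(m(pair(pair(pair(e, b), e), pair(b, b)), e, m(b, pair(pair(pair(b, b), pair(b, e)), pair(b, b)), pair(e, pair(e, e)))))))  →  q(q(m(pair(pair(pair(e, b), e), pair(b, b)), e, m(b, pair(pair(pair(b, b), pair(b, e)), pair(b, b)), pair(e, pair(e, e))))))   [R2 at ε]
2. q(q(m(pair(pair(pair(e, b), e), pair(b, b)), e, m(b, pair(pair(pair(b, b), pair(b, e)), pair(b, b)), pair(e, pair(e, e))))))  →  q(m(pair(pair(pair(e, b), e), pair(b, b)), e, m(b, pair(pair(pair(b, b), pair(b, e)), pair(b, b)), pair(e, pair(e, e)))))   [R2 at ε]
3. q(m(pair(pair(pair(e, b), e), pair(b, b)), e, m(b, pair(pair(pair(b, b), pair(b, e)), pair(b, b)), pair(e, pair(e, e)))))  →  m(pair(pair(pair(e, b), e), pair(b, b)), e, m(b, pair(pair(pair(b, b), pair(b, e)), pair(b, b)), pair(e, pair(e, e))))   [R2 at ε]
4. m(pair(pair(pair(e, b), e), pair(b, b)), e, m(b, pair(pair(pair(b, b), pair(b, e)), pair(b, b)), pair(e, pair(e, e))))  →  m(pair(pair(pair(e, b), e), pair(b, b)), e, pair(pair(b, b), pair(b, e)))   [R3 at 3]
5. m(pair(pair(pair(e, b), e), pair(b, b)), e, pair(pair(b, b), pair(b, e)))  →  e   [R1 at ε]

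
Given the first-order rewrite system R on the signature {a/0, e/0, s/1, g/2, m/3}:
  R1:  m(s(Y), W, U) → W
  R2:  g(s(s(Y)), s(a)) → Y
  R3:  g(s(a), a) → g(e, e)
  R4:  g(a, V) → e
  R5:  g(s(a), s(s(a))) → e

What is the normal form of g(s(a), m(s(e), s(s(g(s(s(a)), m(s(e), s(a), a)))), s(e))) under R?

e

1. g(s(a), m(s(e), s(s(g(s(s(a)), m(s(e), s(a), a)))), s(e)))  →  g(s(a), s(s(g(s(s(a)), m(s(e), s(a), a)))))   [R1 at 2]
2. g(s(a), s(s(g(s(s(a)), m(s(e), s(a), a)))))  →  g(s(a), s(s(g(s(s(a)), s(a)))))   [R1 at 2.1.1.2]
3. g(s(a), s(s(g(s(s(a)), s(a)))))  →  g(s(a), s(s(a)))   [R2 at 2.1.1]
4. g(s(a), s(s(a)))  →  e   [R5 at ε]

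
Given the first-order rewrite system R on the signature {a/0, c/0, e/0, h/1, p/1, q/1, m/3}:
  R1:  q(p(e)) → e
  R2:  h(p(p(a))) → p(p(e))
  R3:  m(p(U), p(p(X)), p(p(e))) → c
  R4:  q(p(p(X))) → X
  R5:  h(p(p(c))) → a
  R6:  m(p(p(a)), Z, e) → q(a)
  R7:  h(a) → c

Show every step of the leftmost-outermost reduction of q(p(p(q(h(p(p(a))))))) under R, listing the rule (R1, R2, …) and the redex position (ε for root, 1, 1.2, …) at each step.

e

1. q(p(p(q(h(p(p(a)))))))  →  q(h(p(p(a))))   [R4 at ε]
2. q(h(p(p(a))))  →  q(p(p(e)))   [R2 at 1]
3. q(p(p(e)))  →  e   [R4 at ε]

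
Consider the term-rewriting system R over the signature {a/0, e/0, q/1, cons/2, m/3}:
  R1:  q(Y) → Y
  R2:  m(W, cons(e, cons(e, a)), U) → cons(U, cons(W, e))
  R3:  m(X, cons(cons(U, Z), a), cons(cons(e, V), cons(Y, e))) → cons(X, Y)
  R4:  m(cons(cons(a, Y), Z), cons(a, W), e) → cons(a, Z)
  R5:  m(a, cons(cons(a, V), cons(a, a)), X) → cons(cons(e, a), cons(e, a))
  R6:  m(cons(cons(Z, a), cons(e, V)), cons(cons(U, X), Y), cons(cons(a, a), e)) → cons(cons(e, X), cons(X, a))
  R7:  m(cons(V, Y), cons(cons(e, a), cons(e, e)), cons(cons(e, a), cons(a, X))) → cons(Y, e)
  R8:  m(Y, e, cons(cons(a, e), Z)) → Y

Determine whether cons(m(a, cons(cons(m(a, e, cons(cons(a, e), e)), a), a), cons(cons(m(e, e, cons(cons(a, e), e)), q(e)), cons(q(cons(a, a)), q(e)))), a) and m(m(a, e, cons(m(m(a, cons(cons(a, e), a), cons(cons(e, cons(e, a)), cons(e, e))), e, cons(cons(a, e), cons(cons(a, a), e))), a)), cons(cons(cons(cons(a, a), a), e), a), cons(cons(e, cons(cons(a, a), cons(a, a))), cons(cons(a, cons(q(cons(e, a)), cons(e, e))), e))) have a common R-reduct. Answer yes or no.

Reduce t₁ = cons(m(a, cons(cons(m(a, e, cons(cons(a, e), e)), a), a), cons(cons(m(e, e, cons(cons(a, e), e)), q(e)), cons(q(cons(a, a)), q(e)))), a):
1. cons(m(a, cons(cons(m(a, e, cons(cons(a, e), e)), a), a), cons(cons(m(e, e, cons(cons(a, e), e)), q(e)), cons(q(cons(a, a)), q(e)))), a)  →  cons(m(a, cons(cons(a, a), a), cons(cons(m(e, e, cons(cons(a, e), e)), q(e)), cons(q(cons(a, a)), q(e)))), a)   [R8 at 1.2.1.1]
2. cons(m(a, cons(cons(a, a), a), cons(cons(m(e, e, cons(cons(a, e), e)), q(e)), cons(q(cons(a, a)), q(e)))), a)  →  cons(m(a, cons(cons(a, a), a), cons(cons(e, q(e)), cons(q(cons(a, a)), q(e)))), a)   [R8 at 1.3.1.1]
3. cons(m(a, cons(cons(a, a), a), cons(cons(e, q(e)), cons(q(cons(a, a)), q(e)))), a)  →  cons(m(a, cons(cons(a, a), a), cons(cons(e, e), cons(q(cons(a, a)), q(e)))), a)   [R1 at 1.3.1.2]
4. cons(m(a, cons(cons(a, a), a), cons(cons(e, e), cons(q(cons(a, a)), q(e)))), a)  →  cons(m(a, cons(cons(a, a), a), cons(cons(e, e), cons(cons(a, a), q(e)))), a)   [R1 at 1.3.2.1]
5. cons(m(a, cons(cons(a, a), a), cons(cons(e, e), cons(cons(a, a), q(e)))), a)  →  cons(m(a, cons(cons(a, a), a), cons(cons(e, e), cons(cons(a, a), e))), a)   [R1 at 1.3.2.2]
6. cons(m(a, cons(cons(a, a), a), cons(cons(e, e), cons(cons(a, a), e))), a)  →  cons(cons(a, cons(a, a)), a)   [R3 at 1]

Reduce t₂ = m(m(a, e, cons(m(m(a, cons(cons(a, e), a), cons(cons(e, cons(e, a)), cons(e, e))), e, cons(cons(a, e), cons(cons(a, a), e))), a)), cons(cons(cons(cons(a, a), a), e), a), cons(cons(e, cons(cons(a, a), cons(a, a))), cons(cons(a, cons(q(cons(e, a)), cons(e, e))), e))):
1. m(m(a, e, cons(m(m(a, cons(cons(a, e), a), cons(cons(e, cons(e, a)), cons(e, e))), e, cons(cons(a, e), cons(cons(a, a), e))), a)), cons(cons(cons(cons(a, a), a), e), a), cons(cons(e, cons(cons(a, a), cons(a, a))), cons(cons(a, cons(q(cons(e, a)), cons(e, e))), e)))  →  cons(m(a, e, cons(m(m(a, cons(cons(a, e), a), cons(cons(e, cons(e, a)), cons(e, e))), e, cons(cons(a, e), cons(cons(a, a), e))), a)), cons(a, cons(q(cons(e, a)), cons(e, e))))   [R3 at ε]
2. cons(m(a, e, cons(m(m(a, cons(cons(a, e), a), cons(cons(e, cons(e, a)), cons(e, e))), e, cons(cons(a, e), cons(cons(a, a), e))), a)), cons(a, cons(q(cons(e, a)), cons(e, e))))  →  cons(m(a, e, cons(m(a, cons(cons(a, e), a), cons(cons(e, cons(e, a)), cons(e, e))), a)), cons(a, cons(q(cons(e, a)), cons(e, e))))   [R8 at 1.3.1]
3. cons(m(a, e, cons(m(a, cons(cons(a, e), a), cons(cons(e, cons(e, a)), cons(e, e))), a)), cons(a, cons(q(cons(e, a)), cons(e, e))))  →  cons(m(a, e, cons(cons(a, e), a)), cons(a, cons(q(cons(e, a)), cons(e, e))))   [R3 at 1.3.1]
4. cons(m(a, e, cons(cons(a, e), a)), cons(a, cons(q(cons(e, a)), cons(e, e))))  →  cons(a, cons(a, cons(q(cons(e, a)), cons(e, e))))   [R8 at 1]
5. cons(a, cons(a, cons(q(cons(e, a)), cons(e, e))))  →  cons(a, cons(a, cons(cons(e, a), cons(e, e))))   [R1 at 2.2.1]

no — NF(t₁) = cons(cons(a, cons(a, a)), a), NF(t₂) = cons(a, cons(a, cons(cons(e, a), cons(e, e))))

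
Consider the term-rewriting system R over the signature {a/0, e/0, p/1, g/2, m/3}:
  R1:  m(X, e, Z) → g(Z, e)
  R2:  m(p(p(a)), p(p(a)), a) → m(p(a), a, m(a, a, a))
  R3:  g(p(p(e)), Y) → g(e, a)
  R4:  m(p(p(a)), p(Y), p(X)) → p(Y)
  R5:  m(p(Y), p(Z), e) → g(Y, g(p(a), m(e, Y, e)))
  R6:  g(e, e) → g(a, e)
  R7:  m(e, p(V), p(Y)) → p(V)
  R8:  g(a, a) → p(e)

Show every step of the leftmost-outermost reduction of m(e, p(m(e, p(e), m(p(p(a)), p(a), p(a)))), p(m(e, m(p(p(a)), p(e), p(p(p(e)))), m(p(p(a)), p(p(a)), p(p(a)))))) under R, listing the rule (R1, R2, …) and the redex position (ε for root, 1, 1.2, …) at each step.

p(p(e))

1. m(e, p(m(e, p(e), m(p(p(a)), p(a), p(a)))), p(m(e, m(p(p(a)), p(e), p(p(p(e)))), m(p(p(a)), p(p(a)), p(p(a))))))  →  p(m(e, p(e), m(p(p(a)), p(a), p(a))))   [R7 at ε]
2. p(m(e, p(e), m(p(p(a)), p(a), p(a))))  →  p(m(e, p(e), p(a)))   [R4 at 1.3]
3. p(m(e, p(e), p(a)))  →  p(p(e))   [R7 at 1]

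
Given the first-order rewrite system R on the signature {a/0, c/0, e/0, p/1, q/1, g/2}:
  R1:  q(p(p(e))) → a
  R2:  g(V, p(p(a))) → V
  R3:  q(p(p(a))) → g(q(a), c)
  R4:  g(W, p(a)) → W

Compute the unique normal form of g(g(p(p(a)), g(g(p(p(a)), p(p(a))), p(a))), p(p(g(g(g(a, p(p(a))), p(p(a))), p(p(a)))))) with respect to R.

1. g(g(p(p(a)), g(g(p(p(a)), p(p(a))), p(a))), p(p(g(g(g(a, p(p(a))), p(p(a))), p(p(a))))))  →  g(g(p(p(a)), g(p(p(a)), p(p(a)))), p(p(g(g(g(a, p(p(a))), p(p(a))), p(p(a))))))   [R4 at 1.2]
2. g(g(p(p(a)), g(p(p(a)), p(p(a)))), p(p(g(g(g(a, p(p(a))), p(p(a))), p(p(a))))))  →  g(g(p(p(a)), p(p(a))), p(p(g(g(g(a, p(p(a))), p(p(a))), p(p(a))))))   [R2 at 1.2]
3. g(g(p(p(a)), p(p(a))), p(p(g(g(g(a, p(p(a))), p(p(a))), p(p(a))))))  →  g(p(p(a)), p(p(g(g(g(a, p(p(a))), p(p(a))), p(p(a))))))   [R2 at 1]
4. g(p(p(a)), p(p(g(g(g(a, p(p(a))), p(p(a))), p(p(a))))))  →  g(p(p(a)), p(p(g(g(a, p(p(a))), p(p(a))))))   [R2 at 2.1.1]
5. g(p(p(a)), p(p(g(g(a, p(p(a))), p(p(a))))))  →  g(p(p(a)), p(p(g(a, p(p(a))))))   [R2 at 2.1.1]
6. g(p(p(a)), p(p(g(a, p(p(a))))))  →  g(p(p(a)), p(p(a)))   [R2 at 2.1.1]
7. g(p(p(a)), p(p(a)))  →  p(p(a))   [R2 at ε]

p(p(a))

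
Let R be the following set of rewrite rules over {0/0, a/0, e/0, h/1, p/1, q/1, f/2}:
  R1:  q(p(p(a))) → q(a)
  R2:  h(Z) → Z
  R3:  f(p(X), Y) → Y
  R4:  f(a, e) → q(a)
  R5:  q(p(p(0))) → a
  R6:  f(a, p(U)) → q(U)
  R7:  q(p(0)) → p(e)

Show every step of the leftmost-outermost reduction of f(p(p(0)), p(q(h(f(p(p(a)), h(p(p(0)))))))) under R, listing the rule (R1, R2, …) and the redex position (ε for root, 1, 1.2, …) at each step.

1. f(p(p(0)), p(q(h(f(p(p(a)), h(p(p(0))))))))  →  p(q(h(f(p(p(a)), h(p(p(0)))))))   [R3 at ε]
2. p(q(h(f(p(p(a)), h(p(p(0)))))))  →  p(q(f(p(p(a)), h(p(p(0))))))   [R2 at 1.1]
3. p(q(f(p(p(a)), h(p(p(0))))))  →  p(q(h(p(p(0)))))   [R3 at 1.1]
4. p(q(h(p(p(0)))))  →  p(q(p(p(0))))   [R2 at 1.1]
5. p(q(p(p(0))))  →  p(a)   [R5 at 1]

p(a)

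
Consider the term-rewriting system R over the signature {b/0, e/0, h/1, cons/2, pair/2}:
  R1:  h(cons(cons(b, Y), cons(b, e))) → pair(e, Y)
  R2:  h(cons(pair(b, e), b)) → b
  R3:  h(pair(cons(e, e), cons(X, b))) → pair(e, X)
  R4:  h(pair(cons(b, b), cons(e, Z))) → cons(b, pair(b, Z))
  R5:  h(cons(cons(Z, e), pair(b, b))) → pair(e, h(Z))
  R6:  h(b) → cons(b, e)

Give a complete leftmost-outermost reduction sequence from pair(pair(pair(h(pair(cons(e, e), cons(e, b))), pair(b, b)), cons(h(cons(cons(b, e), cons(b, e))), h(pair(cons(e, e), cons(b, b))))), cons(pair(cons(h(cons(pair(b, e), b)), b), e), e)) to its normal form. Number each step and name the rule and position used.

1. pair(pair(pair(h(pair(cons(e, e), cons(e, b))), pair(b, b)), cons(h(cons(cons(b, e), cons(b, e))), h(pair(cons(e, e), cons(b, b))))), cons(pair(cons(h(cons(pair(b, e), b)), b), e), e))  →  pair(pair(pair(pair(e, e), pair(b, b)), cons(h(cons(cons(b, e), cons(b, e))), h(pair(cons(e, e), cons(b, b))))), cons(pair(cons(h(cons(pair(b, e), b)), b), e), e))   [R3 at 1.1.1]
2. pair(pair(pair(pair(e, e), pair(b, b)), cons(h(cons(cons(b, e), cons(b, e))), h(pair(cons(e, e), cons(b, b))))), cons(pair(cons(h(cons(pair(b, e), b)), b), e), e))  →  pair(pair(pair(pair(e, e), pair(b, b)), cons(pair(e, e), h(pair(cons(e, e), cons(b, b))))), cons(pair(cons(h(cons(pair(b, e), b)), b), e), e))   [R1 at 1.2.1]
3. pair(pair(pair(pair(e, e), pair(b, b)), cons(pair(e, e), h(pair(cons(e, e), cons(b, b))))), cons(pair(cons(h(cons(pair(b, e), b)), b), e), e))  →  pair(pair(pair(pair(e, e), pair(b, b)), cons(pair(e, e), pair(e, b))), cons(pair(cons(h(cons(pair(b, e), b)), b), e), e))   [R3 at 1.2.2]
4. pair(pair(pair(pair(e, e), pair(b, b)), cons(pair(e, e), pair(e, b))), cons(pair(cons(h(cons(pair(b, e), b)), b), e), e))  →  pair(pair(pair(pair(e, e), pair(b, b)), cons(pair(e, e), pair(e, b))), cons(pair(cons(b, b), e), e))   [R2 at 2.1.1.1]

pair(pair(pair(pair(e, e), pair(b, b)), cons(pair(e, e), pair(e, b))), cons(pair(cons(b, b), e), e))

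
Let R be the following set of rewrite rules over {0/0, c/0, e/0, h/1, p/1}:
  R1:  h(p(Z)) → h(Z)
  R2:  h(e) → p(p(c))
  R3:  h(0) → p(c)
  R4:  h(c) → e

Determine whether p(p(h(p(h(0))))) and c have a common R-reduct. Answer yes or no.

Reduce t₁ = p(p(h(p(h(0))))):
1. p(p(h(p(h(0)))))  →  p(p(h(h(0))))   [R1 at 1.1]
2. p(p(h(h(0))))  →  p(p(h(p(c))))   [R3 at 1.1.1]
3. p(p(h(p(c))))  →  p(p(h(c)))   [R1 at 1.1]
4. p(p(h(c)))  →  p(p(e))   [R4 at 1.1]

Reduce t₂ = c:

no — NF(t₁) = p(p(e)), NF(t₂) = c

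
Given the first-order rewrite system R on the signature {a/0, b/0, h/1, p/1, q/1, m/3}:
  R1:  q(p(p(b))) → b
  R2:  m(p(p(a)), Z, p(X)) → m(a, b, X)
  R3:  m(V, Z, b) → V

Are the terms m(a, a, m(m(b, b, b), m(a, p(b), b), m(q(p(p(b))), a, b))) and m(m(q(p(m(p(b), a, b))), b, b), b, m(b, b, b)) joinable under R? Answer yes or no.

no — NF(t₁) = a, NF(t₂) = b

Reduce t₁ = m(a, a, m(m(b, b, b), m(a, p(b), b), m(q(p(p(b))), a, b))):
1. m(a, a, m(m(b, b, b), m(a, p(b), b), m(q(p(p(b))), a, b)))  →  m(a, a, m(b, m(a, p(b), b), m(q(p(p(b))), a, b)))   [R3 at 3.1]
2. m(a, a, m(b, m(a, p(b), b), m(q(p(p(b))), a, b)))  →  m(a, a, m(b, a, m(q(p(p(b))), a, b)))   [R3 at 3.2]
3. m(a, a, m(b, a, m(q(p(p(b))), a, b)))  →  m(a, a, m(b, a, q(p(p(b)))))   [R3 at 3.3]
4. m(a, a, m(b, a, q(p(p(b)))))  →  m(a, a, m(b, a, b))   [R1 at 3.3]
5. m(a, a, m(b, a, b))  →  m(a, a, b)   [R3 at 3]
6. m(a, a, b)  →  a   [R3 at ε]

Reduce t₂ = m(m(q(p(m(p(b), a, b))), b, b), b, m(b, b, b)):
1. m(m(q(p(m(p(b), a, b))), b, b), b, m(b, b, b))  →  m(q(p(m(p(b), a, b))), b, m(b, b, b))   [R3 at 1]
2. m(q(p(m(p(b), a, b))), b, m(b, b, b))  →  m(q(p(p(b))), b, m(b, b, b))   [R3 at 1.1.1]
3. m(q(p(p(b))), b, m(b, b, b))  →  m(b, b, m(b, b, b))   [R1 at 1]
4. m(b, b, m(b, b, b))  →  m(b, b, b)   [R3 at 3]
5. m(b, b, b)  →  b   [R3 at ε]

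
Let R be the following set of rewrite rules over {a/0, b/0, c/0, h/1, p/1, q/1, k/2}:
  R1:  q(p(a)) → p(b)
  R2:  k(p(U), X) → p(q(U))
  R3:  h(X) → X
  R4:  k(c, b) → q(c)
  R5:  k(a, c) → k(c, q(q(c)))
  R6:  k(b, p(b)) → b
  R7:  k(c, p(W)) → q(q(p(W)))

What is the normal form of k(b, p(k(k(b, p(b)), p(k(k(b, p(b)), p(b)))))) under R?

b

1. k(b, p(k(k(b, p(b)), p(k(k(b, p(b)), p(b))))))  →  k(b, p(k(b, p(k(k(b, p(b)), p(b))))))   [R6 at 2.1.1]
2. k(b, p(k(b, p(k(k(b, p(b)), p(b))))))  →  k(b, p(k(b, p(k(b, p(b))))))   [R6 at 2.1.2.1.1]
3. k(b, p(k(b, p(k(b, p(b))))))  →  k(b, p(k(b, p(b))))   [R6 at 2.1.2.1]
4. k(b, p(k(b, p(b))))  →  k(b, p(b))   [R6 at 2.1]
5. k(b, p(b))  →  b   [R6 at ε]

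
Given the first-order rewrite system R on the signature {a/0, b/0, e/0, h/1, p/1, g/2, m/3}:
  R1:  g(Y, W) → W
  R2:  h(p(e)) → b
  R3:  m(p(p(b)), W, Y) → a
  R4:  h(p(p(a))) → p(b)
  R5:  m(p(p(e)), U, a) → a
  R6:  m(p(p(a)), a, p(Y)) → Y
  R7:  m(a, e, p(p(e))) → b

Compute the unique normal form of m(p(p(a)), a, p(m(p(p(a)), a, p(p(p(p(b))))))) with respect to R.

p(p(p(b)))

1. m(p(p(a)), a, p(m(p(p(a)), a, p(p(p(p(b)))))))  →  m(p(p(a)), a, p(p(p(p(b)))))   [R6 at ε]
2. m(p(p(a)), a, p(p(p(p(b)))))  →  p(p(p(b)))   [R6 at ε]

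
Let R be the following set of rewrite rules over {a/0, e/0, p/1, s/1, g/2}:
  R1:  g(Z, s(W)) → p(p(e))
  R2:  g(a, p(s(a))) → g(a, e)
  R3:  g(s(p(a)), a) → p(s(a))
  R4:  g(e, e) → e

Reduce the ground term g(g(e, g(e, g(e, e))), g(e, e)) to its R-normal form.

e

1. g(g(e, g(e, g(e, e))), g(e, e))  →  g(g(e, g(e, e)), g(e, e))   [R4 at 1.2.2]
2. g(g(e, g(e, e)), g(e, e))  →  g(g(e, e), g(e, e))   [R4 at 1.2]
3. g(g(e, e), g(e, e))  →  g(e, g(e, e))   [R4 at 1]
4. g(e, g(e, e))  →  g(e, e)   [R4 at 2]
5. g(e, e)  →  e   [R4 at ε]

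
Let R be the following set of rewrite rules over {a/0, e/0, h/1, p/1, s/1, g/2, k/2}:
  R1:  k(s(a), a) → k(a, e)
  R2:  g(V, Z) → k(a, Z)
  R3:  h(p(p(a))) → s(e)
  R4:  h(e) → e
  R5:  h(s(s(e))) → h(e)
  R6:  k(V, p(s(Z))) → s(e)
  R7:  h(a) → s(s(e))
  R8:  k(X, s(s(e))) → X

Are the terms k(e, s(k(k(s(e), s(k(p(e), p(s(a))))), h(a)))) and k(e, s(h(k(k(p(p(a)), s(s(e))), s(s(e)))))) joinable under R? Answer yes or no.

yes — NF(t₁) = e, NF(t₂) = e

Reduce t₁ = k(e, s(k(k(s(e), s(k(p(e), p(s(a))))), h(a)))):
1. k(e, s(k(k(s(e), s(k(p(e), p(s(a))))), h(a))))  →  k(e, s(k(k(s(e), s(s(e))), h(a))))   [R6 at 2.1.1.2.1]
2. k(e, s(k(k(s(e), s(s(e))), h(a))))  →  k(e, s(k(s(e), h(a))))   [R8 at 2.1.1]
3. k(e, s(k(s(e), h(a))))  →  k(e, s(k(s(e), s(s(e)))))   [R7 at 2.1.2]
4. k(e, s(k(s(e), s(s(e)))))  →  k(e, s(s(e)))   [R8 at 2.1]
5. k(e, s(s(e)))  →  e   [R8 at ε]

Reduce t₂ = k(e, s(h(k(k(p(p(a)), s(s(e))), s(s(e)))))):
1. k(e, s(h(k(k(p(p(a)), s(s(e))), s(s(e))))))  →  k(e, s(h(k(p(p(a)), s(s(e))))))   [R8 at 2.1.1]
2. k(e, s(h(k(p(p(a)), s(s(e))))))  →  k(e, s(h(p(p(a)))))   [R8 at 2.1.1]
3. k(e, s(h(p(p(a)))))  →  k(e, s(s(e)))   [R3 at 2.1]
4. k(e, s(s(e)))  →  e   [R8 at ε]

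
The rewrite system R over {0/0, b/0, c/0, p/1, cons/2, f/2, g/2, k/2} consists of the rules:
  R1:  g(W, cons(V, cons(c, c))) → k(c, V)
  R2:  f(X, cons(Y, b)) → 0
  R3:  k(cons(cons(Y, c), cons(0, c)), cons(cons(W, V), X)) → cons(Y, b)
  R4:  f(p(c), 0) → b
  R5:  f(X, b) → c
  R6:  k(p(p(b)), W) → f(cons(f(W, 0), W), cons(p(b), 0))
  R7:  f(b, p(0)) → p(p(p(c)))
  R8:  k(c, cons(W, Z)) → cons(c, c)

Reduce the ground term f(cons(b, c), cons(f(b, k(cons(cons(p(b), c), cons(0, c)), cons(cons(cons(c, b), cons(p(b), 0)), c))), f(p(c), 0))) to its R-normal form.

1. f(cons(b, c), cons(f(b, k(cons(cons(p(b), c), cons(0, c)), cons(cons(cons(c, b), cons(p(b), 0)), c))), f(p(c), 0)))  →  f(cons(b, c), cons(f(b, cons(p(b), b)), f(p(c), 0)))   [R3 at 2.1.2]
2. f(cons(b, c), cons(f(b, cons(p(b), b)), f(p(c), 0)))  →  f(cons(b, c), cons(0, f(p(c), 0)))   [R2 at 2.1]
3. f(cons(b, c), cons(0, f(p(c), 0)))  →  f(cons(b, c), cons(0, b))   [R4 at 2.2]
4. f(cons(b, c), cons(0, b))  →  0   [R2 at ε]

0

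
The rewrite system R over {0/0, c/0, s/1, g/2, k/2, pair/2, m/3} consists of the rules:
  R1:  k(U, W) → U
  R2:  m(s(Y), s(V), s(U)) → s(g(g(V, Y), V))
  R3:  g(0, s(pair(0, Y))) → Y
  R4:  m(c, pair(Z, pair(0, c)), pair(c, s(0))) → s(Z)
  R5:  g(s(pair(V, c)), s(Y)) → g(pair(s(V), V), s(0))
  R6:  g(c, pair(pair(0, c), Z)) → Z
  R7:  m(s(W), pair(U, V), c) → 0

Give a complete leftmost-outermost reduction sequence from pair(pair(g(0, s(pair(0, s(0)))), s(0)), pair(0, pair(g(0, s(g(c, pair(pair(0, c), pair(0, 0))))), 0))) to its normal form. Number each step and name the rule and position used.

pair(pair(s(0), s(0)), pair(0, pair(0, 0)))

1. pair(pair(g(0, s(pair(0, s(0)))), s(0)), pair(0, pair(g(0, s(g(c, pair(pair(0, c), pair(0, 0))))), 0)))  →  pair(pair(s(0), s(0)), pair(0, pair(g(0, s(g(c, pair(pair(0, c), pair(0, 0))))), 0)))   [R3 at 1.1]
2. pair(pair(s(0), s(0)), pair(0, pair(g(0, s(g(c, pair(pair(0, c), pair(0, 0))))), 0)))  →  pair(pair(s(0), s(0)), pair(0, pair(g(0, s(pair(0, 0))), 0)))   [R6 at 2.2.1.2.1]
3. pair(pair(s(0), s(0)), pair(0, pair(g(0, s(pair(0, 0))), 0)))  →  pair(pair(s(0), s(0)), pair(0, pair(0, 0)))   [R3 at 2.2.1]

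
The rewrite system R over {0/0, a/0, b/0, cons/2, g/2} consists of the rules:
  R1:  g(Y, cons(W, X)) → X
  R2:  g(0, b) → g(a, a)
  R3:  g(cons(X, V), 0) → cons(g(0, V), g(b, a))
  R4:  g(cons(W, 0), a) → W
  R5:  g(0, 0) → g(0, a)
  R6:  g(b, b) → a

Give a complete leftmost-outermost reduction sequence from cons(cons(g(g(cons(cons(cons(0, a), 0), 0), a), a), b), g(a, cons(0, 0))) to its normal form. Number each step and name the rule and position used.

cons(cons(cons(0, a), b), 0)

1. cons(cons(g(g(cons(cons(cons(0, a), 0), 0), a), a), b), g(a, cons(0, 0)))  →  cons(cons(g(cons(cons(0, a), 0), a), b), g(a, cons(0, 0)))   [R4 at 1.1.1]
2. cons(cons(g(cons(cons(0, a), 0), a), b), g(a, cons(0, 0)))  →  cons(cons(cons(0, a), b), g(a, cons(0, 0)))   [R4 at 1.1]
3. cons(cons(cons(0, a), b), g(a, cons(0, 0)))  →  cons(cons(cons(0, a), b), 0)   [R1 at 2]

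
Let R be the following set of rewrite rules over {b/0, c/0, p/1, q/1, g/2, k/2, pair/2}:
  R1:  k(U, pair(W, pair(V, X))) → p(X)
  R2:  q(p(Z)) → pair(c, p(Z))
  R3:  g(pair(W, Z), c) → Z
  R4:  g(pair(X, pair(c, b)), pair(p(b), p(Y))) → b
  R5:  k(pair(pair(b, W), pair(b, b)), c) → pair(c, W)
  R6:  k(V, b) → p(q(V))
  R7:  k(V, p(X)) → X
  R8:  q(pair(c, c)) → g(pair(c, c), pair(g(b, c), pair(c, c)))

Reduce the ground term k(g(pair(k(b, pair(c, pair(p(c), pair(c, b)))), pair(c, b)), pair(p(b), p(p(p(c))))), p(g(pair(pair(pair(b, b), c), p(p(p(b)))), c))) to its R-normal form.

1. k(g(pair(k(b, pair(c, pair(p(c), pair(c, b)))), pair(c, b)), pair(p(b), p(p(p(c))))), p(g(pair(pair(pair(b, b), c), p(p(p(b)))), c)))  →  g(pair(pair(pair(b, b), c), p(p(p(b)))), c)   [R7 at ε]
2. g(pair(pair(pair(b, b), c), p(p(p(b)))), c)  →  p(p(p(b)))   [R3 at ε]

p(p(p(b)))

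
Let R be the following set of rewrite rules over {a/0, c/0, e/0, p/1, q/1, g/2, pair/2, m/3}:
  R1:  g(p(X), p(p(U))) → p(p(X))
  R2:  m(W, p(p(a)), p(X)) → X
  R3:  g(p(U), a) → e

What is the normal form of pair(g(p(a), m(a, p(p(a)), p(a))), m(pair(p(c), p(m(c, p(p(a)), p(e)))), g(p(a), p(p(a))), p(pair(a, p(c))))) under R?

1. pair(g(p(a), m(a, p(p(a)), p(a))), m(pair(p(c), p(m(c, p(p(a)), p(e)))), g(p(a), p(p(a))), p(pair(a, p(c)))))  →  pair(g(p(a), a), m(pair(p(c), p(m(c, p(p(a)), p(e)))), g(p(a), p(p(a))), p(pair(a, p(c)))))   [R2 at 1.2]
2. pair(g(p(a), a), m(pair(p(c), p(m(c, p(p(a)), p(e)))), g(p(a), p(p(a))), p(pair(a, p(c)))))  →  pair(e, m(pair(p(c), p(m(c, p(p(a)), p(e)))), g(p(a), p(p(a))), p(pair(a, p(c)))))   [R3 at 1]
3. pair(e, m(pair(p(c), p(m(c, p(p(a)), p(e)))), g(p(a), p(p(a))), p(pair(a, p(c)))))  →  pair(e, m(pair(p(c), p(e)), g(p(a), p(p(a))), p(pair(a, p(c)))))   [R2 at 2.1.2.1]
4. pair(e, m(pair(p(c), p(e)), g(p(a), p(p(a))), p(pair(a, p(c)))))  →  pair(e, m(pair(p(c), p(e)), p(p(a)), p(pair(a, p(c)))))   [R1 at 2.2]
5. pair(e, m(pair(p(c), p(e)), p(p(a)), p(pair(a, p(c)))))  →  pair(e, pair(a, p(c)))   [R2 at 2]

pair(e, pair(a, p(c)))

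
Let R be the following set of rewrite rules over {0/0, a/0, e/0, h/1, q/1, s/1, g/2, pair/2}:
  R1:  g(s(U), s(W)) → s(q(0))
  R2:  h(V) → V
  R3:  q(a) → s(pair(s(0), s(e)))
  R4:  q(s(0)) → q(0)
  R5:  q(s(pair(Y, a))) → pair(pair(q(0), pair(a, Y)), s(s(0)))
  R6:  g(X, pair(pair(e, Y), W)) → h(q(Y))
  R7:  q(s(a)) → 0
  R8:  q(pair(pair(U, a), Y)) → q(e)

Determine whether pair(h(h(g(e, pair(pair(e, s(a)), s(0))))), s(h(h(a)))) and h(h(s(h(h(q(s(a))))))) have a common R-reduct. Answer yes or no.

no — NF(t₁) = pair(0, s(a)), NF(t₂) = s(0)

Reduce t₁ = pair(h(h(g(e, pair(pair(e, s(a)), s(0))))), s(h(h(a)))):
1. pair(h(h(g(e, pair(pair(e, s(a)), s(0))))), s(h(h(a))))  →  pair(h(g(e, pair(pair(e, s(a)), s(0)))), s(h(h(a))))   [R2 at 1]
2. pair(h(g(e, pair(pair(e, s(a)), s(0)))), s(h(h(a))))  →  pair(g(e, pair(pair(e, s(a)), s(0))), s(h(h(a))))   [R2 at 1]
3. pair(g(e, pair(pair(e, s(a)), s(0))), s(h(h(a))))  →  pair(h(q(s(a))), s(h(h(a))))   [R6 at 1]
4. pair(h(q(s(a))), s(h(h(a))))  →  pair(q(s(a)), s(h(h(a))))   [R2 at 1]
5. pair(q(s(a)), s(h(h(a))))  →  pair(0, s(h(h(a))))   [R7 at 1]
6. pair(0, s(h(h(a))))  →  pair(0, s(h(a)))   [R2 at 2.1]
7. pair(0, s(h(a)))  →  pair(0, s(a))   [R2 at 2.1]

Reduce t₂ = h(h(s(h(h(q(s(a))))))):
1. h(h(s(h(h(q(s(a)))))))  →  h(s(h(h(q(s(a))))))   [R2 at ε]
2. h(s(h(h(q(s(a))))))  →  s(h(h(q(s(a)))))   [R2 at ε]
3. s(h(h(q(s(a)))))  →  s(h(q(s(a))))   [R2 at 1]
4. s(h(q(s(a))))  →  s(q(s(a)))   [R2 at 1]
5. s(q(s(a)))  →  s(0)   [R7 at 1]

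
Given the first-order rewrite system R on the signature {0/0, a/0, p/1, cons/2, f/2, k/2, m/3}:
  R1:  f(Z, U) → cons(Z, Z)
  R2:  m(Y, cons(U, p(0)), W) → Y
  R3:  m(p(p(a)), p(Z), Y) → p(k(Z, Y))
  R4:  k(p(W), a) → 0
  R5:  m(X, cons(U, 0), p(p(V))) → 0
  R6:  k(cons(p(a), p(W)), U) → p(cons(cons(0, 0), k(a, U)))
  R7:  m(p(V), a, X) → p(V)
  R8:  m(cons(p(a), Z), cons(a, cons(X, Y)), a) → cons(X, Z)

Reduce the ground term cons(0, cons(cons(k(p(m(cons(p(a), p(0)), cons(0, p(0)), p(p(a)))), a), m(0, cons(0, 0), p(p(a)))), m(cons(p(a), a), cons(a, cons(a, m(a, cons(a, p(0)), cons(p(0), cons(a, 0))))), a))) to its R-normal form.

cons(0, cons(cons(0, 0), cons(a, a)))

1. cons(0, cons(cons(k(p(m(cons(p(a), p(0)), cons(0, p(0)), p(p(a)))), a), m(0, cons(0, 0), p(p(a)))), m(cons(p(a), a), cons(a, cons(a, m(a, cons(a, p(0)), cons(p(0), cons(a, 0))))), a)))  →  cons(0, cons(cons(0, m(0, cons(0, 0), p(p(a)))), m(cons(p(a), a), cons(a, cons(a, m(a, cons(a, p(0)), cons(p(0), cons(a, 0))))), a)))   [R4 at 2.1.1]
2. cons(0, cons(cons(0, m(0, cons(0, 0), p(p(a)))), m(cons(p(a), a), cons(a, cons(a, m(a, cons(a, p(0)), cons(p(0), cons(a, 0))))), a)))  →  cons(0, cons(cons(0, 0), m(cons(p(a), a), cons(a, cons(a, m(a, cons(a, p(0)), cons(p(0), cons(a, 0))))), a)))   [R5 at 2.1.2]
3. cons(0, cons(cons(0, 0), m(cons(p(a), a), cons(a, cons(a, m(a, cons(a, p(0)), cons(p(0), cons(a, 0))))), a)))  →  cons(0, cons(cons(0, 0), cons(a, a)))   [R8 at 2.2]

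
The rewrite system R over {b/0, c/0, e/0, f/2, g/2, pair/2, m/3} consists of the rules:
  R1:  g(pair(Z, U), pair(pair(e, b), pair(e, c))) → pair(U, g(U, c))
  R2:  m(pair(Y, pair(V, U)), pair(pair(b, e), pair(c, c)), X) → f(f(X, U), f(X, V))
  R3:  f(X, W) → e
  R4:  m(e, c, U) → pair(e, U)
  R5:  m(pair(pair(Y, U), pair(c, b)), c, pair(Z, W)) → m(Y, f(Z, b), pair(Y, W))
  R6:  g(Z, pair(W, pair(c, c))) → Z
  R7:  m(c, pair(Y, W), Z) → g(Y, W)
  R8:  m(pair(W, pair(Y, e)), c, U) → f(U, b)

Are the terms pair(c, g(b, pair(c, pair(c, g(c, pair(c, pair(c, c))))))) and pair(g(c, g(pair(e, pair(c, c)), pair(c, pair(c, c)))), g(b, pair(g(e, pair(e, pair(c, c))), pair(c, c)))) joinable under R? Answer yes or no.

Reduce t₁ = pair(c, g(b, pair(c, pair(c, g(c, pair(c, pair(c, c))))))):
1. pair(c, g(b, pair(c, pair(c, g(c, pair(c, pair(c, c)))))))  →  pair(c, g(b, pair(c, pair(c, c))))   [R6 at 2.2.2.2]
2. pair(c, g(b, pair(c, pair(c, c))))  →  pair(c, b)   [R6 at 2]

Reduce t₂ = pair(g(c, g(pair(e, pair(c, c)), pair(c, pair(c, c)))), g(b, pair(g(e, pair(e, pair(c, c))), pair(c, c)))):
1. pair(g(c, g(pair(e, pair(c, c)), pair(c, pair(c, c)))), g(b, pair(g(e, pair(e, pair(c, c))), pair(c, c))))  →  pair(g(c, pair(e, pair(c, c))), g(b, pair(g(e, pair(e, pair(c, c))), pair(c, c))))   [R6 at 1.2]
2. pair(g(c, pair(e, pair(c, c))), g(b, pair(g(e, pair(e, pair(c, c))), pair(c, c))))  →  pair(c, g(b, pair(g(e, pair(e, pair(c, c))), pair(c, c))))   [R6 at 1]
3. pair(c, g(b, pair(g(e, pair(e, pair(c, c))), pair(c, c))))  →  pair(c, b)   [R6 at 2]

yes — NF(t₁) = pair(c, b), NF(t₂) = pair(c, b)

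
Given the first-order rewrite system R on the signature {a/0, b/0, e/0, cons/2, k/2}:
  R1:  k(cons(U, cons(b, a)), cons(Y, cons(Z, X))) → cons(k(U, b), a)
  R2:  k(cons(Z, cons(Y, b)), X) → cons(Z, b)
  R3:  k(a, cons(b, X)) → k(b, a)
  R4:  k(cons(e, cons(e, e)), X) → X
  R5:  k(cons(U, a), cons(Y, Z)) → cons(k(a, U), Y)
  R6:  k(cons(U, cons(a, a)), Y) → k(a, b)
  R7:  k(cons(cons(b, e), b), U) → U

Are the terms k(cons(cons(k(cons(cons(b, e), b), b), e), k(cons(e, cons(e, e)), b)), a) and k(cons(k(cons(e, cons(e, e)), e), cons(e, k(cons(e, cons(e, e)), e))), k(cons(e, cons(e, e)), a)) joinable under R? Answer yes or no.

Reduce t₁ = k(cons(cons(k(cons(cons(b, e), b), b), e), k(cons(e, cons(e, e)), b)), a):
1. k(cons(cons(k(cons(cons(b, e), b), b), e), k(cons(e, cons(e, e)), b)), a)  →  k(cons(cons(b, e), k(cons(e, cons(e, e)), b)), a)   [R7 at 1.1.1]
2. k(cons(cons(b, e), k(cons(e, cons(e, e)), b)), a)  →  k(cons(cons(b, e), b), a)   [R4 at 1.2]
3. k(cons(cons(b, e), b), a)  →  a   [R7 at ε]

Reduce t₂ = k(cons(k(cons(e, cons(e, e)), e), cons(e, k(cons(e, cons(e, e)), e))), k(cons(e, cons(e, e)), a)):
1. k(cons(k(cons(e, cons(e, e)), e), cons(e, k(cons(e, cons(e, e)), e))), k(cons(e, cons(e, e)), a))  →  k(cons(e, cons(e, k(cons(e, cons(e, e)), e))), k(cons(e, cons(e, e)), a))   [R4 at 1.1]
2. k(cons(e, cons(e, k(cons(e, cons(e, e)), e))), k(cons(e, cons(e, e)), a))  →  k(cons(e, cons(e, e)), k(cons(e, cons(e, e)), a))   [R4 at 1.2.2]
3. k(cons(e, cons(e, e)), k(cons(e, cons(e, e)), a))  →  k(cons(e, cons(e, e)), a)   [R4 at ε]
4. k(cons(e, cons(e, e)), a)  →  a   [R4 at ε]

yes — NF(t₁) = a, NF(t₂) = a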